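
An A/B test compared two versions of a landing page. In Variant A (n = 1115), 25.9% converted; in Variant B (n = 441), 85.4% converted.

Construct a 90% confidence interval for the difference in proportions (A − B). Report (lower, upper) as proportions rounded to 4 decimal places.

(-0.6301, -0.5599)

SE₁ = √(p̂₁(1−p̂₁)/n₁) = √(0.2590·0.7410/1115) = 0.01312; SE₂ = √(0.8540·0.1460/441) = 0.01681.
Independent samples: SE of the difference = √(SE₁² + SE₂²) = √(0.0001721344 + 0.0002825761) = 0.02132.
z* for 90% confidence is 1.645, so the margin of error is 1.645 × 0.02132 = 0.03507.
Point estimate p̂₁ − p̂₂ = 0.2590 − 0.8540 = -0.5950.
-0.5950 ± 0.03507 → (-0.6301, -0.5599).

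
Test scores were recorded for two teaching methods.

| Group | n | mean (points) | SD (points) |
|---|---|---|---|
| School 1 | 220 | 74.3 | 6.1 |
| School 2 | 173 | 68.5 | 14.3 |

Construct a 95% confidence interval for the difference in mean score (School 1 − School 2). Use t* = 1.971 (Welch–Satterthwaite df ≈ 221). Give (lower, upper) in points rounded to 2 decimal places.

(3.51, 8.09)

Per-group SEs: s₁/√n₁ = 6.1/√220 = 0.4113, s₂/√n₂ = 14.3/√173 = 1.0872.
Unpooled SE of the difference: √(0.16916769 + 1.18200384) = 1.1624.
Margin of error = t* · SE = 1.971 × 1.1624 = 2.2911.
x̄₁ − x̄₂ = 74.3 − 68.5 = 5.8000.
CI: 5.8000 ± 2.2911 = (3.51, 8.09).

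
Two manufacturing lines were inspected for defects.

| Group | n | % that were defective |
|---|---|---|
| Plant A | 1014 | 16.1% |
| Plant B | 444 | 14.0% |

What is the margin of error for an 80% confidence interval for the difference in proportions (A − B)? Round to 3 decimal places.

The two standard errors are √(0.1610×0.8390/1014) = 0.01154 and √(0.1400×0.8600/444) = 0.01647.
Because the samples are independent, SE_diff = √(0.01154² + 0.01647²) = 0.02011.
Using z* = 1.282 for 80%, ME = 1.282 × 0.02011 = 0.02578.

0.026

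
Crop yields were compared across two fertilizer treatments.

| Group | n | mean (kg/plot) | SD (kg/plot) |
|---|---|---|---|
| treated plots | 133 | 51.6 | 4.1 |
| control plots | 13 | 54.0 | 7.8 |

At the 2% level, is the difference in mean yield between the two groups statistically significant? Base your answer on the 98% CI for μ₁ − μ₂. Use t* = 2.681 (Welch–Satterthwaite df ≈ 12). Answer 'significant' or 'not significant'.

Standard errors of each mean: 4.1/√133 = 0.3555 and 7.8/√13 = 2.1633.
SE(x̄₁ − x̄₂) = √(0.3555² + 2.1633²) = 2.1923 for independent samples with unequal variances.
With t* = 2.681, the margin is 2.681 × 2.1923 = 5.8776.
x̄₁ − x̄₂ = 51.6 − 54.0 = -2.4000; the interval is -2.4000 ± 5.8776 = (-8.2776, 3.4776).
The interval (-8.2776, 3.4776) contains 0, so the difference is not significant.

not significant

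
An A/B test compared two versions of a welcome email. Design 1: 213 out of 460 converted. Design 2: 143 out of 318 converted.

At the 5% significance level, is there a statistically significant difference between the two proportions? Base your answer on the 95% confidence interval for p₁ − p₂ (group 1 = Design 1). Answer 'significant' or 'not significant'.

not significant

p̂₁ = 213/460 = 0.4630 and p̂₂ = 143/318 = 0.4497.
SE₁ = √(p̂₁(1−p̂₁)/n₁) = √(0.4630·0.5370/460) = 0.02325; SE₂ = √(0.4497·0.5503/318) = 0.02790.
Independent samples: SE of the difference = √(SE₁² + SE₂²) = √(0.0005405625 + 0.00077841) = 0.03632.
z* for 95% confidence is 1.960, so the margin of error is 1.960 × 0.03632 = 0.07119.
Point estimate p̂₁ − p̂₂ = 0.4630 − 0.4497 = 0.0133.
0.0133 ± 0.07119 → (-0.05789, 0.08449).
The interval (-0.05789, 0.08449) contains 0, so the difference is not significant.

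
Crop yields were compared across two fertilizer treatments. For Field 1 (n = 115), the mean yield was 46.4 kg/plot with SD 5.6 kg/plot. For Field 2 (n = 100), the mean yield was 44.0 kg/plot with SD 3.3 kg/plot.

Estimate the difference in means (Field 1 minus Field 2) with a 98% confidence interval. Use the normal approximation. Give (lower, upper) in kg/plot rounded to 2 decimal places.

(0.96, 3.84)

Standard errors of each mean: 5.6/√115 = 0.5222 and 3.3/√100 = 0.3300.
SE(x̄₁ − x̄₂) = √(0.5222² + 0.3300²) = 0.6177 for independent samples with unequal variances.
With z* = 2.326, the margin is 2.326 × 0.6177 = 1.4368.
x̄₁ − x̄₂ = 46.4 − 44.0 = 2.4000; the interval is 2.4000 ± 1.4368 = (0.96, 3.84).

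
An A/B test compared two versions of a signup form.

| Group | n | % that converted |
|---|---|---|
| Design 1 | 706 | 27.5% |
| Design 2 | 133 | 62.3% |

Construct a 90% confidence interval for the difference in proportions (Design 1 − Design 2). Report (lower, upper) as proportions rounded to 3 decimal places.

SE₁ = √(p̂₁(1−p̂₁)/n₁) = √(0.2750·0.7250/706) = 0.01680; SE₂ = √(0.6230·0.3770/133) = 0.04202.
Independent samples: SE of the difference = √(SE₁² + SE₂²) = √(0.00028224 + 0.0017656804) = 0.04525.
z* for 90% confidence is 1.645, so the margin of error is 1.645 × 0.04525 = 0.07444.
Point estimate p̂₁ − p̂₂ = 0.2750 − 0.6230 = -0.3480.
-0.3480 ± 0.07444 → (-0.422, -0.274).

(-0.422, -0.274)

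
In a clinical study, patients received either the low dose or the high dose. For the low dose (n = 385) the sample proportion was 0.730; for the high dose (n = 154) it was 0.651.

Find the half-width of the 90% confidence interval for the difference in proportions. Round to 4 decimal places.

The two standard errors are √(0.7300×0.2700/385) = 0.02263 and √(0.6510×0.3490/154) = 0.03841.
Because the samples are independent, SE_diff = √(0.02263² + 0.03841²) = 0.04458.
Using z* = 1.645 for 90%, ME = 1.645 × 0.04458 = 0.07333.

0.0733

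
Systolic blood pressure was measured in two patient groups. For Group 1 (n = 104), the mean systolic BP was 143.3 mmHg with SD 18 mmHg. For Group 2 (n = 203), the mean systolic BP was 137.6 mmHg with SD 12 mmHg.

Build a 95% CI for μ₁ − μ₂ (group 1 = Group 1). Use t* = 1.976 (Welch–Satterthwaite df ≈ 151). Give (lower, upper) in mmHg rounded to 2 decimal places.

Standard errors of each mean: 18/√104 = 1.7650 and 12/√203 = 0.8422.
SE(x̄₁ − x̄₂) = √(1.7650² + 0.8422²) = 1.9556 for independent samples with unequal variances.
With t* = 1.976, the margin is 1.976 × 1.9556 = 3.8643.
x̄₁ − x̄₂ = 143.3 − 137.6 = 5.7000; the interval is 5.7000 ± 3.8643 = (1.84, 9.56).

(1.84, 9.56)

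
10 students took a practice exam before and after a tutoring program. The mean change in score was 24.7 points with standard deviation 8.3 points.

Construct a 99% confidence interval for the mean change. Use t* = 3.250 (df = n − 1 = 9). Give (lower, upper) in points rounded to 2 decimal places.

Paired design: SE = s_d/√n = 8.3/√10 = 2.6247.
t* = 3.250; margin of error = 3.250 × 2.6247 = 8.5303.
24.7 ± 8.5303 → (16.17, 33.23).

(16.17, 33.23)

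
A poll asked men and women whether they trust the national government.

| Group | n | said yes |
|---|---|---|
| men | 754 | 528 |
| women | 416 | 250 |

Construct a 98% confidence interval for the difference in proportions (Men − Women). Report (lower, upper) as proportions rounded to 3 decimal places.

p̂₁ = 528/754 = 0.7003 and p̂₂ = 250/416 = 0.6010.
SE₁ = √(p̂₁(1−p̂₁)/n₁) = √(0.7003·0.2997/754) = 0.01668; SE₂ = √(0.6010·0.3990/416) = 0.02401.
Independent samples: SE of the difference = √(SE₁² + SE₂²) = √(0.0002782224 + 0.0005764801) = 0.02924.
z* for 98% confidence is 2.326, so the margin of error is 2.326 × 0.02924 = 0.06801.
Point estimate p̂₁ − p̂₂ = 0.7003 − 0.6010 = 0.0993.
0.0993 ± 0.06801 → (0.031, 0.167).

(0.031, 0.167)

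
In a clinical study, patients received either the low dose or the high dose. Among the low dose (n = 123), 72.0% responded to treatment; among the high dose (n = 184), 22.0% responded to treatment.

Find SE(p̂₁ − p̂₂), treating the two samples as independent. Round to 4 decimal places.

0.0507

Each SE is √(p̂(1−p̂)/n): √(0.7200·0.2800/123) = 0.04048 and √(0.2200·0.7800/184) = 0.03054.
SE(p̂₁ − p̂₂) = √(SE₁² + SE₂²) = √(0.0016386304 + 0.0009326916) = 0.05071, since the two samples are independent.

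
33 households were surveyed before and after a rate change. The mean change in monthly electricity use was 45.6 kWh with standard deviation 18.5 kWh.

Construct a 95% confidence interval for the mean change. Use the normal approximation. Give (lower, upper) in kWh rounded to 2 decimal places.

(39.29, 51.91)

Paired design: SE = s_d/√n = 18.5/√33 = 3.2204.
z* = 1.960; margin of error = 1.960 × 3.2204 = 6.3120.
45.6 ± 6.3120 → (39.29, 51.91).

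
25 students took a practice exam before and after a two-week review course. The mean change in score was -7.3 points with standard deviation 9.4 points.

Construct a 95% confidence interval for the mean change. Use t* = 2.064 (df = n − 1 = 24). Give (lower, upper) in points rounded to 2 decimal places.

Paired design: SE = s_d/√n = 9.4/√25 = 1.8800.
t* = 2.064; margin of error = 2.064 × 1.8800 = 3.8803.
-7.3 ± 3.8803 → (-11.18, -3.42).

(-11.18, -3.42)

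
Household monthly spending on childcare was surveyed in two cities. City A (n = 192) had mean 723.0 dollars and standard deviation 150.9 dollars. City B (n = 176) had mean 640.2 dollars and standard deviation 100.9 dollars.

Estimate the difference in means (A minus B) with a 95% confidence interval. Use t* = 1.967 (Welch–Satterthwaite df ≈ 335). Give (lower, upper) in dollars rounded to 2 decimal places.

(56.67, 108.93)

Per-group SEs: s₁/√n₁ = 150.9/√192 = 10.8903, s₂/√n₂ = 100.9/√176 = 7.6056.
Unpooled SE of the difference: √(118.59863409 + 57.84515136) = 13.2832.
Margin of error = t* · SE = 1.967 × 13.2832 = 26.1281.
x̄₁ − x̄₂ = 723.0 − 640.2 = 82.8000.
CI: 82.8000 ± 26.1281 = (56.67, 108.93).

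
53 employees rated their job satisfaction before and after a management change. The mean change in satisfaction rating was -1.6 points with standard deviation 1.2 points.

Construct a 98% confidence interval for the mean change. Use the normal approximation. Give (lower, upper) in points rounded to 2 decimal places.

(-1.98, -1.22)

Paired design: SE = s_d/√n = 1.2/√53 = 0.1648.
z* = 2.326; margin of error = 2.326 × 0.1648 = 0.3833.
-1.6 ± 0.3833 → (-1.98, -1.22).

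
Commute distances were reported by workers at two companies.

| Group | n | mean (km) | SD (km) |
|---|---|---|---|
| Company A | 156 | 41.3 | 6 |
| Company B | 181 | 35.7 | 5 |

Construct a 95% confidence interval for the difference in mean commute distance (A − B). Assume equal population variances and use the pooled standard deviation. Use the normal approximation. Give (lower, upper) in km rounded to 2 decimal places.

s_p = √[((n₁−1)s₁² + (n₂−1)s₂²)/(n₁+n₂−2)] = √[(155·6² + 180·5²)/335] = 5.4854.
SE = 5.4854·√(1/156 + 1/181) = 0.5993.
With z* = 1.960, margin = 1.960 × 0.5993 = 1.1746.
x̄₁ − x̄₂ = 41.3 − 35.7 = 5.6000; interval 5.6000 ± 1.1746 = (4.43, 6.77).

(4.43, 6.77)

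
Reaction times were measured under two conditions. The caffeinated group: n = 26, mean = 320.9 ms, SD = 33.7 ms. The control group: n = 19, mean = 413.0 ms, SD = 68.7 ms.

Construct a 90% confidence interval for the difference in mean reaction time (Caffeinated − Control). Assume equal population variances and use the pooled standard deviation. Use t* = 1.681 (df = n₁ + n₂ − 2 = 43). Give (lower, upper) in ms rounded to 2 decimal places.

s_p = √[((n₁−1)s₁² + (n₂−1)s₂²)/(n₁+n₂−2)] = √[(25·33.7² + 18·68.7²)/43] = 51.3417.
SE = 51.3417·√(1/26 + 1/19) = 15.4958.
With t* = 1.681, margin = 1.681 × 15.4958 = 26.0484.
x̄₁ − x̄₂ = 320.9 − 413.0 = -92.1000; interval -92.1000 ± 26.0484 = (-118.15, -66.05).

(-118.15, -66.05)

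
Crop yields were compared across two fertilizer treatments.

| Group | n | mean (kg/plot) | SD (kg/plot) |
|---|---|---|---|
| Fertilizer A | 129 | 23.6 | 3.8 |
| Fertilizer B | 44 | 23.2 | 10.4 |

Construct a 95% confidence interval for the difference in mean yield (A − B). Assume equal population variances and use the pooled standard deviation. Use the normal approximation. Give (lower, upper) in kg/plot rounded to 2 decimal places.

(-1.71, 2.51)

s_p = √[((n₁−1)s₁² + (n₂−1)s₂²)/(n₁+n₂−2)] = √[(128·3.8² + 43·10.4²)/171] = 6.1650.
SE = 6.1650·√(1/129 + 1/44) = 1.0763.
With z* = 1.960, margin = 1.960 × 1.0763 = 2.1095.
x̄₁ − x̄₂ = 23.6 − 23.2 = 0.4000; interval 0.4000 ± 2.1095 = (-1.71, 2.51).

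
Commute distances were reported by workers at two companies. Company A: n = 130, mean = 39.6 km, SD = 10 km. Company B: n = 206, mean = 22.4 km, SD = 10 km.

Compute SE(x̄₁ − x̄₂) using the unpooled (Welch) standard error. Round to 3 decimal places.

Standard errors of each mean: 10/√130 = 0.8771 and 10/√206 = 0.6967.
SE(x̄₁ − x̄₂) = √(0.8771² + 0.6967²) = 1.1201 for independent samples with unequal variances.

1.120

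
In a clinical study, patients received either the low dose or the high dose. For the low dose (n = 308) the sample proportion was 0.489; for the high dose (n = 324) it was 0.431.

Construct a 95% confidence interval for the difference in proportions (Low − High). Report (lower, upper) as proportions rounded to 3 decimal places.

(-0.020, 0.136)

The two standard errors are √(0.4890×0.5110/308) = 0.02848 and √(0.4310×0.5690/324) = 0.02751.
Because the samples are independent, SE_diff = √(0.02848² + 0.02751²) = 0.03960.
Using z* = 1.960 for 95%, ME = 1.960 × 0.03960 = 0.07762.
p̂₁ − p̂₂ = 0.0580; interval 0.0580 ± 0.07762 gives (-0.020, 0.136).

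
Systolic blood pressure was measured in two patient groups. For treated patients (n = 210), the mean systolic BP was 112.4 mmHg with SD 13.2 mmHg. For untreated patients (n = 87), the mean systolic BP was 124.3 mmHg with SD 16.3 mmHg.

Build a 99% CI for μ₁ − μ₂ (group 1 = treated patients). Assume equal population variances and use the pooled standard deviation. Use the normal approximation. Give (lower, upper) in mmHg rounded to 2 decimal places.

Pooled variance s_p² = [209·13.2² + 86·16.3²] / (210+87−2) = 200.9000, so s_p = 14.1739.
SE_diff = s_p·√(1/n₁ + 1/n₂) = 14.1739·√(1/210 + 1/87) = 1.8072.
z* = 2.576; margin = 2.576 × 1.8072 = 4.6553.
Difference = 112.4 − 124.3 = -11.9000.
-11.9000 ± 4.6553 → (-16.56, -7.24).

(-16.56, -7.24)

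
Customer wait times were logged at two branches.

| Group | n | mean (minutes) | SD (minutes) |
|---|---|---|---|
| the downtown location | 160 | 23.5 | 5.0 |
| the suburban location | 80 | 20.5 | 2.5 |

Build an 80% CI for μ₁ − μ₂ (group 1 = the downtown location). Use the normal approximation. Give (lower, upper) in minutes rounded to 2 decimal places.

(2.38, 3.62)

Per-group SEs: s₁/√n₁ = 5.0/√160 = 0.3953, s₂/√n₂ = 2.5/√80 = 0.2795.
Unpooled SE of the difference: √(0.15626209 + 0.07812025) = 0.4841.
Margin of error = z* · SE = 1.282 × 0.4841 = 0.6206.
x̄₁ − x̄₂ = 23.5 − 20.5 = 3.0000.
CI: 3.0000 ± 0.6206 = (2.38, 3.62).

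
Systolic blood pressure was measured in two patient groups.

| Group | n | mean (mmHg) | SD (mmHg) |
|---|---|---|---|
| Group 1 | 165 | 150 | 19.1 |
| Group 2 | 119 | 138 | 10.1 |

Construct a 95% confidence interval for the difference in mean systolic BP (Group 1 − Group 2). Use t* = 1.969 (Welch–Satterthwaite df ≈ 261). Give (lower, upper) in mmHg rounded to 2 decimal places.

Standard errors of each mean: 19.1/√165 = 1.4869 and 10.1/√119 = 0.9259.
SE(x̄₁ − x̄₂) = √(1.4869² + 0.9259²) = 1.7516 for independent samples with unequal variances.
With t* = 1.969, the margin is 1.969 × 1.7516 = 3.4489.
x̄₁ − x̄₂ = 150 − 138 = 12.0000; the interval is 12.0000 ± 3.4489 = (8.55, 15.45).

(8.55, 15.45)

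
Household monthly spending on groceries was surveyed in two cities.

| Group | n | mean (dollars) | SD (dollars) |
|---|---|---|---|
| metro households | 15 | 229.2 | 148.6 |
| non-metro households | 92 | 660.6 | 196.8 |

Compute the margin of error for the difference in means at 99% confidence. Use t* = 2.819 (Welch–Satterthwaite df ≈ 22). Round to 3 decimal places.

122.654

SE₁ = s₁/√n₁ = 148.6/√15 = 38.3684; SE₂ = 196.8/√92 = 20.5178.
Independent samples, unequal variances: SE_diff = √(SE₁² + SE₂²) = √(1472.13411856 + 420.98011684) = 43.5099.
t* = 2.819, so margin of error = 2.819 × 43.5099 = 122.6544.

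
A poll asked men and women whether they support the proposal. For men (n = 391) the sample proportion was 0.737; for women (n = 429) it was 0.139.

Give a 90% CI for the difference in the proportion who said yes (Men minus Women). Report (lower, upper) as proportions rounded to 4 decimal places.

SE₁ = √(p̂₁(1−p̂₁)/n₁) = √(0.7370·0.2630/391) = 0.02227; SE₂ = √(0.1390·0.8610/429) = 0.01670.
Independent samples: SE of the difference = √(SE₁² + SE₂²) = √(0.0004959529 + 0.00027889) = 0.02784.
z* for 90% confidence is 1.645, so the margin of error is 1.645 × 0.02784 = 0.04580.
Point estimate p̂₁ − p̂₂ = 0.7370 − 0.1390 = 0.5980.
0.5980 ± 0.04580 → (0.5522, 0.6438).

(0.5522, 0.6438)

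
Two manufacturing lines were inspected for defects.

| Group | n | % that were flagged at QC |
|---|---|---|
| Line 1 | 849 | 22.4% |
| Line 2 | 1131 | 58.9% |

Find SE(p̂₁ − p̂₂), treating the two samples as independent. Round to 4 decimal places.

0.0205

SE₁ = √(p̂₁(1−p̂₁)/n₁) = √(0.2240·0.7760/849) = 0.01431; SE₂ = √(0.5890·0.4110/1131) = 0.01463.
Independent samples: SE of the difference = √(SE₁² + SE₂²) = √(0.0002047761 + 0.0002140369) = 0.02046.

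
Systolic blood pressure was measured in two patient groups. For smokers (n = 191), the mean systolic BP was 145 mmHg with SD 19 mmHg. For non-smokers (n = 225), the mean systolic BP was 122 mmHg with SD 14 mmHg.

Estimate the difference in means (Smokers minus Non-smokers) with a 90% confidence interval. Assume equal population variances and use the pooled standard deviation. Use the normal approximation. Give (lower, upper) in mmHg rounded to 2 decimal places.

(20.33, 25.67)

s_p = √[((n₁−1)s₁² + (n₂−1)s₂²)/(n₁+n₂−2)] = √[(190·19² + 224·14²)/414] = 16.4841.
SE = 16.4841·√(1/191 + 1/225) = 1.6218.
With z* = 1.645, margin = 1.645 × 1.6218 = 2.6679.
x̄₁ − x̄₂ = 145 − 122 = 23.0000; interval 23.0000 ± 2.6679 = (20.33, 25.67).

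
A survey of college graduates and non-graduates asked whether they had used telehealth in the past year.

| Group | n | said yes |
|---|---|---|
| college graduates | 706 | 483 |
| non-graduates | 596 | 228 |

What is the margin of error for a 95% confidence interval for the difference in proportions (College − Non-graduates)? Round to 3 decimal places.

p̂₁ = 483/706 = 0.6841 and p̂₂ = 228/596 = 0.3826.
SE₁ = √(p̂₁(1−p̂₁)/n₁) = √(0.6841·0.3159/706) = 0.01750; SE₂ = √(0.3826·0.6174/596) = 0.01991.
Independent samples: SE of the difference = √(SE₁² + SE₂²) = √(0.00030625 + 0.0003964081) = 0.02651.
z* for 95% confidence is 1.960, so the margin of error is 1.960 × 0.02651 = 0.05196.

0.052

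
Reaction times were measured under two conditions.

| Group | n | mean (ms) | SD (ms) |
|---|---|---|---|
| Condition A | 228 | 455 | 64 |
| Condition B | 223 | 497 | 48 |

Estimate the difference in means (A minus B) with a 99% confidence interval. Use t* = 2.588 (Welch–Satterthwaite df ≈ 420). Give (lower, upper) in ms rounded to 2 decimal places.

(-55.77, -28.23)

SE₁ = s₁/√n₁ = 64/√228 = 4.2385; SE₂ = 48/√223 = 3.2143.
Independent samples, unequal variances: SE_diff = √(SE₁² + SE₂²) = √(17.96488225 + 10.33172449) = 5.3195.
t* = 2.588, so margin of error = 2.588 × 5.3195 = 13.7669.
Difference in means = 455 − 497 = -42.0000.
-42.0000 ± 13.7669 → (-55.77, -28.23).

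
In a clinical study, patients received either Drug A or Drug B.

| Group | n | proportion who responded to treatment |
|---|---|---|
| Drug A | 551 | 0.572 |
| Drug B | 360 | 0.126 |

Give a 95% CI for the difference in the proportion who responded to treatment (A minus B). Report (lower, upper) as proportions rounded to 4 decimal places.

Each SE is √(p̂(1−p̂)/n): √(0.5720·0.4280/551) = 0.02108 and √(0.1260·0.8740/360) = 0.01749.
SE(p̂₁ − p̂₂) = √(SE₁² + SE₂²) = √(0.0004443664 + 0.0003059001) = 0.02739, since the two samples are independent.
At 95% confidence z* = 1.960; margin = 1.960 × 0.02739 = 0.05368.
The difference is 0.5720 − 0.1260 = 0.4460, so the interval is 0.4460 ± 0.05368 = (0.3923, 0.4997).

(0.3923, 0.4997)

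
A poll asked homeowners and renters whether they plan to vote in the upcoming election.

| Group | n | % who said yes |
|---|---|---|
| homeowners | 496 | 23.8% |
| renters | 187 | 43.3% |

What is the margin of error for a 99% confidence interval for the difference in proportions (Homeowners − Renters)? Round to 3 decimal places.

0.106

SE₁ = √(p̂₁(1−p̂₁)/n₁) = √(0.2380·0.7620/496) = 0.01912; SE₂ = √(0.4330·0.5670/187) = 0.03623.
Independent samples: SE of the difference = √(SE₁² + SE₂²) = √(0.0003655744 + 0.0013126129) = 0.04097.
z* for 99% confidence is 2.576, so the margin of error is 2.576 × 0.04097 = 0.10554.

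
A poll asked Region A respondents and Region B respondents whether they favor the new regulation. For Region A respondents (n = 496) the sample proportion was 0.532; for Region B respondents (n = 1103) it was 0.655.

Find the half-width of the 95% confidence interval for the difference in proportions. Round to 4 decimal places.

The two standard errors are √(0.5320×0.4680/496) = 0.02240 and √(0.6550×0.3450/1103) = 0.01431.
Because the samples are independent, SE_diff = √(0.02240² + 0.01431²) = 0.02658.
Using z* = 1.960 for 95%, ME = 1.960 × 0.02658 = 0.05210.

0.0521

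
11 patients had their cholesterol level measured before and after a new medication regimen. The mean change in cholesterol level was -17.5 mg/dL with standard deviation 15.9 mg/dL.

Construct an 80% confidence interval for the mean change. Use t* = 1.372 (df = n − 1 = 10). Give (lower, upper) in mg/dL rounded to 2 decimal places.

Paired design: SE = s_d/√n = 15.9/√11 = 4.7940.
t* = 1.372; margin of error = 1.372 × 4.7940 = 6.5774.
-17.5 ± 6.5774 → (-24.08, -10.92).

(-24.08, -10.92)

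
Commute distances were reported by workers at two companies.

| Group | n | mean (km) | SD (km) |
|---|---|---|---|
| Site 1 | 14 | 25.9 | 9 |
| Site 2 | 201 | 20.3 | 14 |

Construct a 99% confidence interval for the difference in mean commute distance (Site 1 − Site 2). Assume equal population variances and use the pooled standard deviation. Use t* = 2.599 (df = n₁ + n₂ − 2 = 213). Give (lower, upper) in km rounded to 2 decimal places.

Pooled variance s_p² = [13·9² + 200·14²] / (14+201−2) = 188.9812, so s_p = 13.7470.
SE_diff = s_p·√(1/n₁ + 1/n₂) = 13.7470·√(1/14 + 1/201) = 3.7998.
t* = 2.599; margin = 2.599 × 3.7998 = 9.8757.
Difference = 25.9 − 20.3 = 5.6000.
5.6000 ± 9.8757 → (-4.28, 15.48).

(-4.28, 15.48)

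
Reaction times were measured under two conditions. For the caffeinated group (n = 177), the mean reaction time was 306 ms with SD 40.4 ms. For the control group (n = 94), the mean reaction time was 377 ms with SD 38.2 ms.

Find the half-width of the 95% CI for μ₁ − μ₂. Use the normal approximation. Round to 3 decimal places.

Per-group SEs: s₁/√n₁ = 40.4/√177 = 3.0366, s₂/√n₂ = 38.2/√94 = 3.9400.
Unpooled SE of the difference: √(9.22093956 + 15.5236) = 4.9744.
Margin of error = z* · SE = 1.960 × 4.9744 = 9.7498.

9.750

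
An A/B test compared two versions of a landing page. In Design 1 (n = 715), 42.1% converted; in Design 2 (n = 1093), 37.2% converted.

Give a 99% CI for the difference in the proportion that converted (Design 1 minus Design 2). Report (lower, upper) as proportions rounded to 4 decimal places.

The two standard errors are √(0.4210×0.5790/715) = 0.01846 and √(0.3720×0.6280/1093) = 0.01462.
Because the samples are independent, SE_diff = √(0.01846² + 0.01462²) = 0.02355.
Using z* = 2.576 for 99%, ME = 2.576 × 0.02355 = 0.06066.
p̂₁ − p̂₂ = 0.0490; interval 0.0490 ± 0.06066 gives (-0.0117, 0.1097).

(-0.0117, 0.1097)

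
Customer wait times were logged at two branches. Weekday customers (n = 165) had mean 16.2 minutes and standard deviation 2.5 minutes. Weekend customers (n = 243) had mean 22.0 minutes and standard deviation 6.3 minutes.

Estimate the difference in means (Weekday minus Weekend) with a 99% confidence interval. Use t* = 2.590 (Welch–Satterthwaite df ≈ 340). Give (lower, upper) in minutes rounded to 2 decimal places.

(-6.96, -4.64)

Standard errors of each mean: 2.5/√165 = 0.1946 and 6.3/√243 = 0.4041.
SE(x̄₁ − x̄₂) = √(0.1946² + 0.4041²) = 0.4485 for independent samples with unequal variances.
With t* = 2.590, the margin is 2.590 × 0.4485 = 1.1616.
x̄₁ − x̄₂ = 16.2 − 22.0 = -5.8000; the interval is -5.8000 ± 1.1616 = (-6.96, -4.64).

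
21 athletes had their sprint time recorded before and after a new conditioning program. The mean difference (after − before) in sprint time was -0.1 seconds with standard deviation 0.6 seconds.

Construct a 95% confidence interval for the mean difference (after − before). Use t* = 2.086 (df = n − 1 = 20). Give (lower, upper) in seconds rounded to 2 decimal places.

(-0.37, 0.17)

Paired design: SE = s_d/√n = 0.6/√21 = 0.1309.
t* = 2.086; margin of error = 2.086 × 0.1309 = 0.2731.
-0.1 ± 0.2731 → (-0.37, 0.17).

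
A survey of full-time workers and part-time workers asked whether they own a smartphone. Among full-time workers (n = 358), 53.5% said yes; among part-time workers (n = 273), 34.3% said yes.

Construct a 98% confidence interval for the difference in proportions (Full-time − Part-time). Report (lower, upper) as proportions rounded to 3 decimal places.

(0.101, 0.283)

Each SE is √(p̂(1−p̂)/n): √(0.5350·0.4650/358) = 0.02636 and √(0.3430·0.6570/273) = 0.02873.
SE(p̂₁ − p̂₂) = √(SE₁² + SE₂²) = √(0.0006948496 + 0.0008254129) = 0.03899, since the two samples are independent.
At 98% confidence z* = 2.326; margin = 2.326 × 0.03899 = 0.09069.
The difference is 0.5350 − 0.3430 = 0.1920, so the interval is 0.1920 ± 0.09069 = (0.101, 0.283).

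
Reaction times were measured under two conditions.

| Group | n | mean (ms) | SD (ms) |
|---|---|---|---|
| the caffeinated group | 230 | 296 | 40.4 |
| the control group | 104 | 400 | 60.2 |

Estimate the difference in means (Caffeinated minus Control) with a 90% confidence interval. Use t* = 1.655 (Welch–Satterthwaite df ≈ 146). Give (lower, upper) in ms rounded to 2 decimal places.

Standard errors of each mean: 40.4/√230 = 2.6639 and 60.2/√104 = 5.9031.
SE(x̄₁ − x̄₂) = √(2.6639² + 5.9031²) = 6.4763 for independent samples with unequal variances.
With t* = 1.655, the margin is 1.655 × 6.4763 = 10.7183.
x̄₁ − x̄₂ = 296 − 400 = -104.0000; the interval is -104.0000 ± 10.7183 = (-114.72, -93.28).

(-114.72, -93.28)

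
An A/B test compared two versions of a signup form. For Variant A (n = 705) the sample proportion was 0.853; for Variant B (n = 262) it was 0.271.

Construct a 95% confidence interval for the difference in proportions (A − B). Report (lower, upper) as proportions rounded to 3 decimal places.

(0.522, 0.642)

The two standard errors are √(0.8530×0.1470/705) = 0.01334 and √(0.2710×0.7290/262) = 0.02746.
Because the samples are independent, SE_diff = √(0.01334² + 0.02746²) = 0.03053.
Using z* = 1.960 for 95%, ME = 1.960 × 0.03053 = 0.05984.
p̂₁ − p̂₂ = 0.5820; interval 0.5820 ± 0.05984 gives (0.522, 0.642).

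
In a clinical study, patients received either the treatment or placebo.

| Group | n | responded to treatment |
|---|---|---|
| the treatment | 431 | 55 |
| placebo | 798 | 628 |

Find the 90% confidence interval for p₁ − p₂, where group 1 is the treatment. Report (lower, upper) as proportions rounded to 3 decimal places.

p̂₁ = 55/431 = 0.1276 and p̂₂ = 628/798 = 0.7870.
SE₁ = √(p̂₁(1−p̂₁)/n₁) = √(0.1276·0.8724/431) = 0.01607; SE₂ = √(0.7870·0.2130/798) = 0.01449.
Independent samples: SE of the difference = √(SE₁² + SE₂²) = √(0.0002582449 + 0.0002099601) = 0.02164.
z* for 90% confidence is 1.645, so the margin of error is 1.645 × 0.02164 = 0.03560.
Point estimate p̂₁ − p̂₂ = 0.1276 − 0.7870 = -0.6594.
-0.6594 ± 0.03560 → (-0.695, -0.624).

(-0.695, -0.624)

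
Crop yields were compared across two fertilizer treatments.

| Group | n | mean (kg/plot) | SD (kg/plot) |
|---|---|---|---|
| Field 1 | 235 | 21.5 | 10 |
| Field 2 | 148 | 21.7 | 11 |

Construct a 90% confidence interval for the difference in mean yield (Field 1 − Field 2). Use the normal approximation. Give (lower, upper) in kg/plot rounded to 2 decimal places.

(-2.03, 1.63)

Per-group SEs: s₁/√n₁ = 10/√235 = 0.6523, s₂/√n₂ = 11/√148 = 0.9042.
Unpooled SE of the difference: √(0.42549529 + 0.81757764) = 1.1149.
Margin of error = z* · SE = 1.645 × 1.1149 = 1.8340.
x̄₁ − x̄₂ = 21.5 − 21.7 = -0.2000.
CI: -0.2000 ± 1.8340 = (-2.03, 1.63).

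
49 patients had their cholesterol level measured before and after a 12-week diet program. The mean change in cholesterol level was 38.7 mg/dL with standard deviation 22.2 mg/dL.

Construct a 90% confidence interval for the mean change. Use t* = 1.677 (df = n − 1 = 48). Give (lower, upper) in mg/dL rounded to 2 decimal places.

Paired design: SE = s_d/√n = 22.2/√49 = 3.1714.
t* = 1.677; margin of error = 1.677 × 3.1714 = 5.3184.
38.7 ± 5.3184 → (33.38, 44.02).

(33.38, 44.02)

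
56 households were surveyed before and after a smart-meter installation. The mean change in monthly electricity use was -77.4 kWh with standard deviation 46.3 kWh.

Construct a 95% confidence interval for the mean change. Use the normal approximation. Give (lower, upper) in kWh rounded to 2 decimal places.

Paired design: SE = s_d/√n = 46.3/√56 = 6.1871.
z* = 1.960; margin of error = 1.960 × 6.1871 = 12.1267.
-77.4 ± 12.1267 → (-89.53, -65.27).

(-89.53, -65.27)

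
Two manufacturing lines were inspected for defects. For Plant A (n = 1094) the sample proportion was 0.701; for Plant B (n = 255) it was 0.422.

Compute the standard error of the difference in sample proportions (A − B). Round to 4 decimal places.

0.0339

The two standard errors are √(0.7010×0.2990/1094) = 0.01384 and √(0.4220×0.5780/255) = 0.03093.
Because the samples are independent, SE_diff = √(0.01384² + 0.03093²) = 0.03389.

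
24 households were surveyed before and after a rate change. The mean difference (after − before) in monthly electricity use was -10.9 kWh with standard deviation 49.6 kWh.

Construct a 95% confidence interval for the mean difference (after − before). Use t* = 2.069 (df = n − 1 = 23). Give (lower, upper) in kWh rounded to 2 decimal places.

(-31.85, 10.05)

This is a matched-pairs design, so SE = s_d/√n = 49.6/√24 = 10.1246.
Margin = 2.069 × 10.1246 = 20.9478; the interval is -10.9 ± 20.9478 = (-31.85, 10.05).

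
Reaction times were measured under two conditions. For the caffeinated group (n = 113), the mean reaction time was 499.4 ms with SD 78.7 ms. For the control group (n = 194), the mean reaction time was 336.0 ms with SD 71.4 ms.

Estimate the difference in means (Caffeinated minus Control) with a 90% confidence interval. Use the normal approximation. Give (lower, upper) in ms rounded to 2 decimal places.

Standard errors of each mean: 78.7/√113 = 7.4035 and 71.4/√194 = 5.1262.
SE(x̄₁ − x̄₂) = √(7.4035² + 5.1262²) = 9.0050 for independent samples with unequal variances.
With z* = 1.645, the margin is 1.645 × 9.0050 = 14.8132.
x̄₁ − x̄₂ = 499.4 − 336.0 = 163.4000; the interval is 163.4000 ± 14.8132 = (148.59, 178.21).

(148.59, 178.21)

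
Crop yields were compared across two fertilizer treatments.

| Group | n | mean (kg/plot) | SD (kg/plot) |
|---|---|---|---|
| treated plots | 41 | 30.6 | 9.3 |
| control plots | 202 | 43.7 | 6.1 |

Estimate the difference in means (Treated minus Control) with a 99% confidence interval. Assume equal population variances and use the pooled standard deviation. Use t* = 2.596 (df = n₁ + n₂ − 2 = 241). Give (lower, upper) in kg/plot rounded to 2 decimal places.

(-16.10, -10.10)

s_p = √[((n₁−1)s₁² + (n₂−1)s₂²)/(n₁+n₂−2)] = √[(40·9.3² + 201·6.1²)/241] = 6.7372.
SE = 6.7372·√(1/41 + 1/202) = 1.1540.
With t* = 2.596, margin = 2.596 × 1.1540 = 2.9958.
x̄₁ − x̄₂ = 30.6 − 43.7 = -13.1000; interval -13.1000 ± 2.9958 = (-16.10, -10.10).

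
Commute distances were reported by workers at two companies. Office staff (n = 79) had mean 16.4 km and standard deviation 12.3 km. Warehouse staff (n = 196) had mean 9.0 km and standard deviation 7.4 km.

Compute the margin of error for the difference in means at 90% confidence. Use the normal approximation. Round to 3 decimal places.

2.437

Standard errors of each mean: 12.3/√79 = 1.3839 and 7.4/√196 = 0.5286.
SE(x̄₁ − x̄₂) = √(1.3839² + 0.5286²) = 1.4814 for independent samples with unequal variances.
With z* = 1.645, the margin is 1.645 × 1.4814 = 2.4369.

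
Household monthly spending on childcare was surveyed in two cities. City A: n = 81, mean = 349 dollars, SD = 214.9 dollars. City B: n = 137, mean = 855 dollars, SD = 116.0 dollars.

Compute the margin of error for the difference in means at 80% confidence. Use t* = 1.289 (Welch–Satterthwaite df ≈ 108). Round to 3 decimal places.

33.324

Per-group SEs: s₁/√n₁ = 214.9/√81 = 23.8778, s₂/√n₂ = 116.0/√137 = 9.9105.
Unpooled SE of the difference: √(570.14933284 + 98.21801025) = 25.8528.
Margin of error = t* · SE = 1.289 × 25.8528 = 33.3243.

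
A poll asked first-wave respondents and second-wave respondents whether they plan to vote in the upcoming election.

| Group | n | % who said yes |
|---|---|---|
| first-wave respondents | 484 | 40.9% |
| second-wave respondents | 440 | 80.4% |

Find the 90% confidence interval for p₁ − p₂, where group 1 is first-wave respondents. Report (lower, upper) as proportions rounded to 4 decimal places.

Each SE is √(p̂(1−p̂)/n): √(0.4090·0.5910/484) = 0.02235 and √(0.8040·0.1960/440) = 0.01892.
SE(p̂₁ − p̂₂) = √(SE₁² + SE₂²) = √(0.0004995225 + 0.0003579664) = 0.02928, since the two samples are independent.
At 90% confidence z* = 1.645; margin = 1.645 × 0.02928 = 0.04817.
The difference is 0.4090 − 0.8040 = -0.3950, so the interval is -0.3950 ± 0.04817 = (-0.4432, -0.3468).

(-0.4432, -0.3468)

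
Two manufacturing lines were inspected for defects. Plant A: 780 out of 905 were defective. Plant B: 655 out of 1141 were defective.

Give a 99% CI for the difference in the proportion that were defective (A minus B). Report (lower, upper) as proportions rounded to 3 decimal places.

(0.240, 0.336)

First, p̂₁ = 780/905 = 0.8619; p̂₂ = 655/1141 = 0.5741.
The two standard errors are √(0.8619×0.1381/905) = 0.01147 and √(0.5741×0.4259/1141) = 0.01464.
Because the samples are independent, SE_diff = √(0.01147² + 0.01464²) = 0.01860.
Using z* = 2.576 for 99%, ME = 2.576 × 0.01860 = 0.04791.
p̂₁ − p̂₂ = 0.2878; interval 0.2878 ± 0.04791 gives (0.240, 0.336).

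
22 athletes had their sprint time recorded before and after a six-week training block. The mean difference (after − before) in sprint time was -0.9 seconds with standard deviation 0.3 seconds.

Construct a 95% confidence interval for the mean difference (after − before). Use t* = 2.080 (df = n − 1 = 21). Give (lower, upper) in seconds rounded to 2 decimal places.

(-1.03, -0.77)

This is a matched-pairs design, so SE = s_d/√n = 0.3/√22 = 0.0640.
Margin = 2.080 × 0.0640 = 0.1331; the interval is -0.9 ± 0.1331 = (-1.03, -0.77).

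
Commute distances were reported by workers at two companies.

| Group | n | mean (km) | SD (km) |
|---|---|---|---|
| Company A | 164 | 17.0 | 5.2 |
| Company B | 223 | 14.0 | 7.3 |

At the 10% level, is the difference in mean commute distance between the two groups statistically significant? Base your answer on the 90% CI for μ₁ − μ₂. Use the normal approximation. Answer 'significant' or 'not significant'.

significant

Standard errors of each mean: 5.2/√164 = 0.4061 and 7.3/√223 = 0.4888.
SE(x̄₁ − x̄₂) = √(0.4061² + 0.4888²) = 0.6355 for independent samples with unequal variances.
With z* = 1.645, the margin is 1.645 × 0.6355 = 1.0454.
x̄₁ − x̄₂ = 17.0 − 14.0 = 3.0000; the interval is 3.0000 ± 1.0454 = (1.9546, 4.0454).
The interval (1.9546, 4.0454) does not contain 0, so the difference is significant.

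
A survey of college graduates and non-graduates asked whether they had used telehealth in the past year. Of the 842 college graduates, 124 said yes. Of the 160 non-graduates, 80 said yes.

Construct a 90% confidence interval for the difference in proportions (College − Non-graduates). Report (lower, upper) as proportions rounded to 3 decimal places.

(-0.421, -0.285)

First, p̂₁ = 124/842 = 0.1473; p̂₂ = 80/160 = 0.5000.
The two standard errors are √(0.1473×0.8527/842) = 0.01221 and √(0.5000×0.5000/160) = 0.03953.
Because the samples are independent, SE_diff = √(0.01221² + 0.03953²) = 0.04137.
Using z* = 1.645 for 90%, ME = 1.645 × 0.04137 = 0.06805.
p̂₁ − p̂₂ = -0.3527; interval -0.3527 ± 0.06805 gives (-0.421, -0.285).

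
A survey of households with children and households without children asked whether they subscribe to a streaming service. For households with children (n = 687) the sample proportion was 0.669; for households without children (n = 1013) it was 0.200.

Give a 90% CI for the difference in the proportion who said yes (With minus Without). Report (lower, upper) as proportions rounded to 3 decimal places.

SE₁ = √(p̂₁(1−p̂₁)/n₁) = √(0.6690·0.3310/687) = 0.01795; SE₂ = √(0.2000·0.8000/1013) = 0.01257.
Independent samples: SE of the difference = √(SE₁² + SE₂²) = √(0.0003222025 + 0.0001580049) = 0.02191.
z* for 90% confidence is 1.645, so the margin of error is 1.645 × 0.02191 = 0.03604.
Point estimate p̂₁ − p̂₂ = 0.6690 − 0.2000 = 0.4690.
0.4690 ± 0.03604 → (0.433, 0.505).

(0.433, 0.505)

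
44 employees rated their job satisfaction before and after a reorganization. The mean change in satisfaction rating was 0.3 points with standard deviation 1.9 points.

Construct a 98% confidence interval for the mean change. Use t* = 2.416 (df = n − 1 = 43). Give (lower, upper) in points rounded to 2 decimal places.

(-0.39, 0.99)

This is a matched-pairs design, so SE = s_d/√n = 1.9/√44 = 0.2864.
Margin = 2.416 × 0.2864 = 0.6919; the interval is 0.3 ± 0.6919 = (-0.39, 0.99).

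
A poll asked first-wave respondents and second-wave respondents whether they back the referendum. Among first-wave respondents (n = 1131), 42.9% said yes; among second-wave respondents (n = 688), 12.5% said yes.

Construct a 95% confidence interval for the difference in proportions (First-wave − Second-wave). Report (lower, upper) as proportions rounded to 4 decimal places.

(0.2660, 0.3420)

SE₁ = √(p̂₁(1−p̂₁)/n₁) = √(0.4290·0.5710/1131) = 0.01472; SE₂ = √(0.1250·0.8750/688) = 0.01261.
Independent samples: SE of the difference = √(SE₁² + SE₂²) = √(0.0002166784 + 0.0001590121) = 0.01938.
z* for 95% confidence is 1.960, so the margin of error is 1.960 × 0.01938 = 0.03798.
Point estimate p̂₁ − p̂₂ = 0.4290 − 0.1250 = 0.3040.
0.3040 ± 0.03798 → (0.2660, 0.3420).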